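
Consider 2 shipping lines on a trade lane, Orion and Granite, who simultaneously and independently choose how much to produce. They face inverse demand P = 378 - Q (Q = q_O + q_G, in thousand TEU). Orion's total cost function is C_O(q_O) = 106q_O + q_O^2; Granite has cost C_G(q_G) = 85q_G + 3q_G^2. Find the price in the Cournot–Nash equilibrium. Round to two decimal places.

Orion's profit: π_O = (378 - Q)q_O - (106q_O + q_O²). Setting ∂π_O/∂q_O = 0: 272 - 4q_O - (q_G) = 0.
Granite's first-order condition: 293 - 8q_G - (q_O) = 0.
So q_O = (272 - q_G)/4 and q_G = (293 - q_O)/8.
Solving the pair: q_O = 1883/31, q_G = 900/31.
Total output Q = 89.7742, so price P = 378 - 89.7742 = 288.2258.

288.23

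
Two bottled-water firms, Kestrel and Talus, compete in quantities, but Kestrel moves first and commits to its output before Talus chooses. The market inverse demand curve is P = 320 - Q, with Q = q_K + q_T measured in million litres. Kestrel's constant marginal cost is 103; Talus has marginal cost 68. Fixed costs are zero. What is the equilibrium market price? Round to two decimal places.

148.50

Solve by backward induction. Given q_K, the follower Talus maximises π_T = (320 - q_K - q_T)q_T - 68q_T.
∂π_T/∂q_T = 252 - q_K - 2q_T = 0 gives the reaction function q_T = (252 - q_K)/2.
The leader anticipates this reaction. Substituting into P = 320 - Q gives P = 194 - (1/2)q_K, so π_K = (194 - (1/2)q_K)q_K - 103q_K.
Leader FOC: 91 - q_K = 0, so q_K = 91.
Then q_T = (252 - 91)/2 = 161/2.
Total output Q = 343/2, so price P = 320 - 343/2 = 297/2.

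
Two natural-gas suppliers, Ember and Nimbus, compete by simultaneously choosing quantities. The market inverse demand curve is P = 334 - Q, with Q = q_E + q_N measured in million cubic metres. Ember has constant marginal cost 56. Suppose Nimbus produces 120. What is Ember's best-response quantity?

With the rival's output fixed at 120, Ember's profit is π_E = (334 - 120 - q_E)q_E - (56q_E) = (214 - q_E)q_E - (56q_E).
∂π_E/∂q_E = 158 - 2q_E = 0, so q_E = 79.

79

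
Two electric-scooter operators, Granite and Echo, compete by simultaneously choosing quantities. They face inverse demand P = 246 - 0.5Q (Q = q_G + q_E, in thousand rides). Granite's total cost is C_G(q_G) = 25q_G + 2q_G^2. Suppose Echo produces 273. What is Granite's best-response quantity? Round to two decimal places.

16.90

With the rival's output fixed at 273, Granite's profit is π_G = (246 - (1/2)·273 - (1/2)q_G)q_G - (25q_G + 2q_G²) = (219/2 - (1/2)q_G)q_G - (25q_G + 2q_G²).
∂π_G/∂q_G = 169/2 - 5q_G = 0, so q_G = 169/10.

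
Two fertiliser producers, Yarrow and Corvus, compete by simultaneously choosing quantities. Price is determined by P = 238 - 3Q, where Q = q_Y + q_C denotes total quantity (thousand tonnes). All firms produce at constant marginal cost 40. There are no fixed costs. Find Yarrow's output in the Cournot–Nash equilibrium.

22

Each firm earns π_i = (238 - 3Q)q_i - 40q_i.
Setting ∂π_i/∂q_i = 0 with rivals' quantities fixed: 198 - 6q_i - 3q_j = 0.
With identical firms every q_j equals q_i, so q_j = q_i and 198 = 9q_i, giving q_i = 22.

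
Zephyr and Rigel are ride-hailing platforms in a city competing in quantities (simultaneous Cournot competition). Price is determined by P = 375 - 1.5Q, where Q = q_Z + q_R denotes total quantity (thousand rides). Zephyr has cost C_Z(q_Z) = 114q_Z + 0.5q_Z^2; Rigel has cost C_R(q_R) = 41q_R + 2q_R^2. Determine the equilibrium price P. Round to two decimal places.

242.74

Zephyr's profit: π_Z = (375 - 1.5Q)q_Z - (114q_Z + (1/2)q_Z²). Setting ∂π_Z/∂q_Z = 0: 261 - 4q_Z - (3/2)(q_R) = 0.
Rigel's profit: π_R = (375 - 1.5Q)q_R - (41q_R + 2q_R²). Setting ∂π_R/∂q_R = 0: 334 - 7q_R - (3/2)(q_Z) = 0.
So q_Z = (261 - (3/2)q_R)/4 and q_R = (334 - (3/2)q_Z)/7.
Substituting one into the other gives q_Z = 51.4951 and q_R = 36.6796.
Total output Q = 88.1748, so price P = 375 - (3/2)·88.1748 = 242.7379.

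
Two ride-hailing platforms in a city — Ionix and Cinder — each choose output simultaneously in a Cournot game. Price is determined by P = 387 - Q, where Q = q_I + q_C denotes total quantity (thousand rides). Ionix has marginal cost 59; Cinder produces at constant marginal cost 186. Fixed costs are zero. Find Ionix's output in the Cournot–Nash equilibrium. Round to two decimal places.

151.67

Ionix's profit: π_I = (387 - Q)q_I - (59q_I). Setting ∂π_I/∂q_I = 0: 328 - 2q_I - (q_C) = 0.
Cinder's first-order condition: 201 - 2q_C - (q_I) = 0.
Best responses: q_I = (328 - q_C)/2, q_C = (201 - q_I)/2.
Solving the pair: q_I = 455/3, q_C = 74/3.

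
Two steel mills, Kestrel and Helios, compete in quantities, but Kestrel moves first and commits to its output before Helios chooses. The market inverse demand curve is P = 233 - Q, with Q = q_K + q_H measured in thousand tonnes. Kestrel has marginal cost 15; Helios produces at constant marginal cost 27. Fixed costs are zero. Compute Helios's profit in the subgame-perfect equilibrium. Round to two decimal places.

The follower Helios best-responds to any q_K: π_H = (233 - Q)q_H - 27q_H.
∂π_H/∂q_H = 206 - q_K - 2q_H = 0 gives the reaction function q_H = (206 - q_K)/2.
The leader anticipates this reaction. Substituting into P = 233 - Q gives P = 130 - (1/2)q_K, so π_K = (130 - (1/2)q_K)q_K - 15q_K.
Leader FOC: 115 - q_K = 0, so q_K = 115.
Then q_H = (206 - 115)/2 = 91/2.
Price P = 233 - 321/2 = 145/2.
Helios's profit: (145/2 - 27)·(91/2) = 2070.2500.

2070.25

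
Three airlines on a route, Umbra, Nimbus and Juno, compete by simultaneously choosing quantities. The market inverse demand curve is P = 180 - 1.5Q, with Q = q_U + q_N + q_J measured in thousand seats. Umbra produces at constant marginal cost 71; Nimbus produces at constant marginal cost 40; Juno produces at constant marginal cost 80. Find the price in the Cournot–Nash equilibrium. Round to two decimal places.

92.75

Umbra's profit: π_U = (180 - 1.5Q)q_U - (71q_U). Setting ∂π_U/∂q_U = 0: 109 - 3q_U - (3/2)(q_N + q_J) = 0.
Nimbus's profit: π_N = (180 - 1.5Q)q_N - (40q_N). Setting ∂π_N/∂q_N = 0: 140 - 3q_N - (3/2)(q_U + q_J) = 0.
Juno's profit: π_J = (180 - 1.5Q)q_J - (80q_J). Setting ∂π_J/∂q_J = 0: 100 - 3q_J - (3/2)(q_U + q_N) = 0.
Adding the 3 conditions: 349 − 3Q − 3Q = 0, i.e. Q = 349/6.
Back-substituting: q_U = (109 − 349/4)/(3/2) = 29/2, q_N = (140 − 349/4)/(3/2) = 211/6, q_J = (100 − 349/4)/(3/2) = 17/2.
Total output Q = 349/6, so price P = 180 - (3/2)·(349/6) = 371/4.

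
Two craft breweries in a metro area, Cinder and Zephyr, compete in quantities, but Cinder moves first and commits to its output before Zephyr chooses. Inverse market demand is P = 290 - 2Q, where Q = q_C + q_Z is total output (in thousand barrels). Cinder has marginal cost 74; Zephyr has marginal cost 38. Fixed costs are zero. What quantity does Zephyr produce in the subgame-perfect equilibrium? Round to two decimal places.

40.50

The follower Zephyr best-responds to any q_C: π_Z = (290 - 2Q)q_Z - 38q_Z.
∂π_Z/∂q_Z = 252 - 2q_C - 4q_Z = 0 gives the reaction function q_Z = (252 - 2q_C)/4.
The leader anticipates this reaction. Substituting into P = 290 - 2Q gives P = 164 - q_C, so π_C = (164 - q_C)q_C - 74q_C.
Leader FOC: 90 - 2q_C = 0, so q_C = 45.
Then q_Z = (252 - 2·45)/4 = 81/2.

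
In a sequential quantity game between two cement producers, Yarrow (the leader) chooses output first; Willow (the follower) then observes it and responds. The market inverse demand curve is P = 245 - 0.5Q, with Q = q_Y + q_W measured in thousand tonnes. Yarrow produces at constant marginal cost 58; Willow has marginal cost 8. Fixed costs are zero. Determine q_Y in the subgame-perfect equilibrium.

Solve by backward induction. Given q_Y, the follower Willow maximises π_W = (245 - (1/2)q_Y - (1/2)q_W)q_W - 8q_W.
Setting the follower's marginal profit to zero, 237 - (1/2)q_Y - q_W = 0, i.e. q_W = (237 - (1/2)q_Y).
Yarrow substitutes q_W(q_Y) into its own profit: π_Y = q_Y(245 - (1/2)q_Y - (237 - (1/2)q_Y)/2) - 58q_Y = (253/2 - (1/4)q_Y)q_Y - 58q_Y.
The leader's first-order condition 137/2 - (1/2)q_Y = 0 yields q_Y = 137.
Then q_W = (237 - (1/2)·137) = 337/2.

137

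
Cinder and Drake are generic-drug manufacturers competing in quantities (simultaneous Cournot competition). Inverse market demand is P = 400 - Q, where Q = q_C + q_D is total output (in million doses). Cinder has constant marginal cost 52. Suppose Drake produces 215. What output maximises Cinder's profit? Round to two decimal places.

66.50

With the rival's output fixed at 215, Cinder's profit is π_C = (400 - 215 - q_C)q_C - (52q_C) = (185 - q_C)q_C - (52q_C).
∂π_C/∂q_C = 133 - 2q_C = 0, so q_C = 133/2.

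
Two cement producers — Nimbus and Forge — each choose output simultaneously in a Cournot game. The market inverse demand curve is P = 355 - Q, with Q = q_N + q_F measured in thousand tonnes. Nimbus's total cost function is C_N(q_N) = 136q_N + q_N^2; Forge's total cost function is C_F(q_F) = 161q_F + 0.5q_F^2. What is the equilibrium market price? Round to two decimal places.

Nimbus's profit: π_N = (355 - Q)q_N - (136q_N + q_N²). Setting ∂π_N/∂q_N = 0: 219 - 4q_N - (q_F) = 0.
Forge's first-order condition: 194 - 3q_F - (q_N) = 0.
So q_N = (219 - q_F)/4 and q_F = (194 - q_N)/3.
Solving the pair: q_N = 463/11, q_F = 557/11.
Total output Q = 1020/11, so price P = 355 - 1020/11 = 262.2727.

262.27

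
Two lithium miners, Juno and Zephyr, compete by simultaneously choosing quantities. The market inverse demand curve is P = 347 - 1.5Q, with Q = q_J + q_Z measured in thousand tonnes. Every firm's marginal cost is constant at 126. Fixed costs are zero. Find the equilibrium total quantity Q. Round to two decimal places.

98.22

Each firm earns π_i = (347 - 1.5Q)q_i - 126q_i.
Setting ∂π_i/∂q_i = 0 with rivals' quantities fixed: 221 - 3q_i - (3/2)q_j = 0.
With identical firms every q_j equals q_i, so q_j = q_i and 221 = (9/2)q_i, giving q_i = 442/9.
Total output Q = 442/9 + 442/9 = 884/9.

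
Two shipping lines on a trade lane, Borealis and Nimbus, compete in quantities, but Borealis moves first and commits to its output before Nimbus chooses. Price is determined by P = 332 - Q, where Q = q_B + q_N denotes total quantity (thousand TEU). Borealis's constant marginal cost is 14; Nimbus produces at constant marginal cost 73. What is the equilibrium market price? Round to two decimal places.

108.25

The follower Nimbus best-responds to any q_B: π_N = (332 - Q)q_N - 73q_N.
Follower FOC: 259 - q_B - 2q_N = 0, so q_N(q_B) = (259 - q_B)/2.
Borealis substitutes q_N(q_B) into its own profit: π_B = q_B(332 - q_B - (259 - q_B)/2) - 14q_B = (405/2 - (1/2)q_B)q_B - 14q_B.
Maximising: ∂π_B/∂q_B = 377/2 - q_B = 0, giving q_B = 377/2.
Then q_N = (259 - 377/2)/2 = 141/4.
Total output Q = 895/4, so price P = 332 - 895/4 = 433/4.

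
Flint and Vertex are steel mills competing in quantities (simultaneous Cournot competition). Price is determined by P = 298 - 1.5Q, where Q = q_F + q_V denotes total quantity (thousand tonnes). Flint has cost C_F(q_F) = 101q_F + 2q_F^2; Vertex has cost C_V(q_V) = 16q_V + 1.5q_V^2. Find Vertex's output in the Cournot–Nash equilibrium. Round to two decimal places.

42.23

Flint's profit: π_F = (298 - 1.5Q)q_F - (101q_F + 2q_F²). Setting ∂π_F/∂q_F = 0: 197 - 7q_F - (3/2)(q_V) = 0.
Vertex's first-order condition: 282 - 6q_V - (3/2)(q_F) = 0.
So q_F = (197 - (3/2)q_V)/7 and q_V = (282 - (3/2)q_F)/6.
Solving the pair: q_F = 1012/53, q_V = 42.2264.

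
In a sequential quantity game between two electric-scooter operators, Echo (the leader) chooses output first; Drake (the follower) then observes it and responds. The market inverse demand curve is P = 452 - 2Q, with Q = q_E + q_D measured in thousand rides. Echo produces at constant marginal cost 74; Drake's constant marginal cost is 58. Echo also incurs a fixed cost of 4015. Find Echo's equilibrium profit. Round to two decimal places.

The follower Drake best-responds to any q_E: π_D = (452 - 2Q)q_D - 58q_D.
∂π_D/∂q_D = 394 - 2q_E - 4q_D = 0 gives the reaction function q_D = (394 - 2q_E)/4.
Echo substitutes q_D(q_E) into its own profit: π_E = q_E(452 - 2q_E - (394 - 2q_E)/2) - 74q_E = (255 - q_E)q_E - 74q_E.
Leader FOC: 181 - 2q_E = 0, so q_E = 181/2.
Then q_D = (394 - 2·(181/2))/4 = 213/4.
Price P = 452 - 2·(575/4) = 329/2.
Echo's profit: (329/2 - 74)·(181/2) - 4015 = 4175.2500.

4175.25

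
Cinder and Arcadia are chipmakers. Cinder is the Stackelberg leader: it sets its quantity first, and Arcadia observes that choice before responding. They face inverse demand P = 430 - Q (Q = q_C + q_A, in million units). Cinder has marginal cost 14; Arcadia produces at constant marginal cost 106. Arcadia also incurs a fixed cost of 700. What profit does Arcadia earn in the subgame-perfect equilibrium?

525

The follower Arcadia best-responds to any q_C: π_A = (430 - Q)q_A - 106q_A.
Follower FOC: 324 - q_C - 2q_A = 0, so q_A(q_C) = (324 - q_C)/2.
Cinder substitutes q_A(q_C) into its own profit: π_C = q_C(430 - q_C - (324 - q_C)/2) - 14q_C = (268 - (1/2)q_C)q_C - 14q_C.
Maximising: ∂π_C/∂q_C = 254 - q_C = 0, giving q_C = 254.
Then q_A = (324 - 254)/2 = 35.
Price P = 430 - 289 = 141.
Arcadia's profit: (141 - 106)·35 - 700 = 525.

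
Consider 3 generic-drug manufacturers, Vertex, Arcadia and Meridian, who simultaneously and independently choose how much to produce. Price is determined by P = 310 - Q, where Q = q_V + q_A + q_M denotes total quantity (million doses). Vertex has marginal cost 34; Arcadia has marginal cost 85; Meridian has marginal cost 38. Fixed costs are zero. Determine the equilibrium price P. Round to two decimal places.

Vertex's profit: π_V = (310 - Q)q_V - (34q_V). Setting ∂π_V/∂q_V = 0: 276 - 2q_V - (q_A + q_M) = 0.
Arcadia's profit: π_A = (310 - Q)q_A - (85q_A). Setting ∂π_A/∂q_A = 0: 225 - 2q_A - (q_V + q_M) = 0.
Meridian's first-order condition: 272 - 2q_M - (q_V + q_A) = 0.
Summing all 3 equations gives 773 − 4Q = 0, hence Q = 773/4.
Back-substituting: q_V = (276 − 773/4) = 331/4, q_A = (225 − 773/4) = 127/4, q_M = (272 − 773/4) = 315/4.
Total output Q = 773/4, so price P = 310 - 773/4 = 467/4.

116.75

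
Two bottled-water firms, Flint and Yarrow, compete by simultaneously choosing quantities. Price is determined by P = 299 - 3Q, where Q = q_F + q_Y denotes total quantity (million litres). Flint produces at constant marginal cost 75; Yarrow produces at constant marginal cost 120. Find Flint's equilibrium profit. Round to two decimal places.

2680.04

Flint's profit: π_F = (299 - 3Q)q_F - (75q_F). Setting ∂π_F/∂q_F = 0: 224 - 6q_F - 3(q_Y) = 0.
Yarrow's profit: π_Y = (299 - 3Q)q_Y - (120q_Y). Setting ∂π_Y/∂q_Y = 0: 179 - 6q_Y - 3(q_F) = 0.
Best responses: q_F = (224 - 3q_Y)/6, q_Y = (179 - 3q_F)/6.
Substituting one into the other gives q_F = 269/9 and q_Y = 134/9.
Price P = 299 - 3·(403/9) = 494/3.
Flint's profit: (494/3 - 75)·(269/9) = 2680.0370.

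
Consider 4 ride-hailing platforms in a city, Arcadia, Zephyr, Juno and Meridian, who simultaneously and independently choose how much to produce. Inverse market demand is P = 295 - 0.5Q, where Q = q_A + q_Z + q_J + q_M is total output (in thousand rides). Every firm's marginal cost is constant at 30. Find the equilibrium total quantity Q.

424

Each firm earns π_i = (295 - 0.5Q)q_i - 30q_i.
Setting ∂π_i/∂q_i = 0 with rivals' quantities fixed: 265 - q_i - (1/2)·Σ_{j≠i} q_j = 0.
By symmetry each firm produces the same amount; substituting Σ_{j≠i} q_j = 3q_i yields q_i = 265/(5/2) = 106.
Total output Q = 106 + 106 + 106 + 106 = 424.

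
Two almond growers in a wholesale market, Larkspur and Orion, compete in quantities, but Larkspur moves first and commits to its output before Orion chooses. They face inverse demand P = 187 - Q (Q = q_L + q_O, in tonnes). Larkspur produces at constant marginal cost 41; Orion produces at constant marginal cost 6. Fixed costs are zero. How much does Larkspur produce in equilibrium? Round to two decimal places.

55.50

Solve by backward induction. Given q_L, the follower Orion maximises π_O = (187 - q_L - q_O)q_O - 6q_O.
Follower FOC: 181 - q_L - 2q_O = 0, so q_O(q_L) = (181 - q_L)/2.
Larkspur substitutes q_O(q_L) into its own profit: π_L = q_L(187 - q_L - (181 - q_L)/2) - 41q_L = (193/2 - (1/2)q_L)q_L - 41q_L.
The leader's first-order condition 111/2 - q_L = 0 yields q_L = 111/2.
Then q_O = (181 - 111/2)/2 = 251/4.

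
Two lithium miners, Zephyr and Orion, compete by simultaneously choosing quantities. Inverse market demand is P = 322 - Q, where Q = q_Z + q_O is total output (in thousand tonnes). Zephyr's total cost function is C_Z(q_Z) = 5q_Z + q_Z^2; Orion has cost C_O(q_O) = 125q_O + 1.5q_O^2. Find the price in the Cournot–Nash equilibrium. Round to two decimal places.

224.16

Zephyr's profit: π_Z = (322 - Q)q_Z - (5q_Z + q_Z²). Setting ∂π_Z/∂q_Z = 0: 317 - 4q_Z - (q_O) = 0.
Orion's profit: π_O = (322 - Q)q_O - (125q_O + (3/2)q_O²). Setting ∂π_O/∂q_O = 0: 197 - 5q_O - (q_Z) = 0.
Best responses: q_Z = (317 - q_O)/4, q_O = (197 - q_Z)/5.
Solving the pair: q_Z = 1388/19, q_O = 471/19.
Total output Q = 1859/19, so price P = 322 - 1859/19 = 224.1579.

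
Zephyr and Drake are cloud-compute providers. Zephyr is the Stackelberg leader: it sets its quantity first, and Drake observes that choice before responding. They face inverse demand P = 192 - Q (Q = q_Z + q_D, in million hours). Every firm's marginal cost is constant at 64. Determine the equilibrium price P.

Solve by backward induction. Given q_Z, the follower Drake maximises π_D = (192 - q_Z - q_D)q_D - 64q_D.
∂π_D/∂q_D = 128 - q_Z - 2q_D = 0 gives the reaction function q_D = (128 - q_Z)/2.
The leader anticipates this reaction. Substituting into P = 192 - Q gives P = 128 - (1/2)q_Z, so π_Z = (128 - (1/2)q_Z)q_Z - 64q_Z.
The leader's first-order condition 64 - q_Z = 0 yields q_Z = 64.
Then q_D = (128 - 64)/2 = 32.
Total output Q = 96, so price P = 192 - 96 = 96.

96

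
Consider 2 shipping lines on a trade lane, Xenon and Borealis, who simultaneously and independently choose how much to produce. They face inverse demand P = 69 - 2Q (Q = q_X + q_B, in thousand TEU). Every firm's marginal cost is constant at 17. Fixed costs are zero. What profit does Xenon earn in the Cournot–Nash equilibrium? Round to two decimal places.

150.22

A representative firm's profit is π_i = q_i(69 - 2Q) - 17q_i.
Setting ∂π_i/∂q_i = 0 with rivals' quantities fixed: 52 - 4q_i - 2q_j = 0.
By symmetry each firm produces the same amount; substituting q_j = q_i yields q_i = 52/6 = 26/3.
Price P = 69 - 2·(52/3) = 103/3.
Xenon's profit: (103/3 - 17)·(26/3) = 1352/9.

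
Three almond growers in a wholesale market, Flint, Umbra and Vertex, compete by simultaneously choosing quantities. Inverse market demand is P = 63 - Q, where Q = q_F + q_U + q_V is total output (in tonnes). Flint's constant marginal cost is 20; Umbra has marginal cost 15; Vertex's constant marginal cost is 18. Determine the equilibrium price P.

29

Flint's profit: π_F = (63 - Q)q_F - (20q_F). Setting ∂π_F/∂q_F = 0: 43 - 2q_F - (q_U + q_V) = 0.
Umbra's profit: π_U = (63 - Q)q_U - (15q_U). Setting ∂π_U/∂q_U = 0: 48 - 2q_U - (q_F + q_V) = 0.
Vertex's first-order condition: 45 - 2q_V - (q_F + q_U) = 0.
Adding the 3 conditions: 136 − 2Q − 2Q = 0, i.e. Q = 34.
Back-substituting: q_F = (43 − 34) = 9, q_U = (48 − 34) = 14, q_V = (45 − 34) = 11.
Total output Q = 34, so price P = 63 - 34 = 29.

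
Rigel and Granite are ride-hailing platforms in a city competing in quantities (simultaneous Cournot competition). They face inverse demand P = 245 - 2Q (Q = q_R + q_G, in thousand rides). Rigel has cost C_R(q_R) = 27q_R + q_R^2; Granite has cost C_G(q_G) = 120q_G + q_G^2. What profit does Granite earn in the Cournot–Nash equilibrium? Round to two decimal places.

288.86

Rigel's profit: π_R = (245 - 2Q)q_R - (27q_R + q_R²). Setting ∂π_R/∂q_R = 0: 218 - 6q_R - 2(q_G) = 0.
Granite's first-order condition: 125 - 6q_G - 2(q_R) = 0.
So q_R = (218 - 2q_G)/6 and q_G = (125 - 2q_R)/6.
Solving the pair: q_R = 529/16, q_G = 157/16.
Price P = 245 - 2·(343/8) = 637/4.
Granite's profit: (637/4)·(157/16) - 120·(157/16) - (157/16)² = 288.8555.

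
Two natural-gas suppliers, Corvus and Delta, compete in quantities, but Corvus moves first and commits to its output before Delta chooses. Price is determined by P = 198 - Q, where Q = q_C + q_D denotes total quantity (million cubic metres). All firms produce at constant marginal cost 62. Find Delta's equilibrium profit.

The follower Delta best-responds to any q_C: π_D = (198 - Q)q_D - 62q_D.
Follower FOC: 136 - q_C - 2q_D = 0, so q_D(q_C) = (136 - q_C)/2.
The leader anticipates this reaction. Substituting into P = 198 - Q gives P = 130 - (1/2)q_C, so π_C = (130 - (1/2)q_C)q_C - 62q_C.
The leader's first-order condition 68 - q_C = 0 yields q_C = 68.
Then q_D = (136 - 68)/2 = 34.
Price P = 198 - 102 = 96.
Delta's profit: (96 - 62)·34 = 1156.

1156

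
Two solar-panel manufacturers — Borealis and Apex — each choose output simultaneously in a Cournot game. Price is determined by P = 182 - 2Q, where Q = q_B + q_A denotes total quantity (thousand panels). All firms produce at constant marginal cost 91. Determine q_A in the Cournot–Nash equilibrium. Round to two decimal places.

A representative firm's profit is π_i = q_i(182 - 2Q) - 91q_i.
First-order condition (treating rivals' output as given): 91 - 4q_i - 2q_j = 0.
With identical firms every q_j equals q_i, so q_j = q_i and 91 = 6q_i, giving q_i = 91/6.

15.17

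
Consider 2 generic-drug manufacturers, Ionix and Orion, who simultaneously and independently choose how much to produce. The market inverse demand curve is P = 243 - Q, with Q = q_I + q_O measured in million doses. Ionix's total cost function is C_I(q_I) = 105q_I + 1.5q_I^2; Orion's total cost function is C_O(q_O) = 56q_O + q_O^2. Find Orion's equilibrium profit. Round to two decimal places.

Ionix's profit: π_I = (243 - Q)q_I - (105q_I + (3/2)q_I²). Setting ∂π_I/∂q_I = 0: 138 - 5q_I - (q_O) = 0.
Orion's first-order condition: 187 - 4q_O - (q_I) = 0.
Best responses: q_I = (138 - q_O)/5, q_O = (187 - q_I)/4.
Solving the pair: q_I = 365/19, q_O = 797/19.
Price P = 243 - 1162/19 = 181.8421.
Orion's profit: 181.8421·(797/19) - 56·(797/19) - (797/19)² = 3519.1634.

3519.16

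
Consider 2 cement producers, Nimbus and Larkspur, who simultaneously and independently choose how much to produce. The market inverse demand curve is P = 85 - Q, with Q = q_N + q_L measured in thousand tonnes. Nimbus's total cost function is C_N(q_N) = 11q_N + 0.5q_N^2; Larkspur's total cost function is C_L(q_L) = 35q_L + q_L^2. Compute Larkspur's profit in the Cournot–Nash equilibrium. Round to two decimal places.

Nimbus's profit: π_N = (85 - Q)q_N - (11q_N + (1/2)q_N²). Setting ∂π_N/∂q_N = 0: 74 - 3q_N - (q_L) = 0.
Larkspur's first-order condition: 50 - 4q_L - (q_N) = 0.
Rearranging gives the reaction functions q_N = (74 - q_L)/3 and q_L = (50 - q_N)/4.
Solving the pair: q_N = 246/11, q_L = 76/11.
Price P = 85 - 322/11 = 613/11.
Larkspur's profit: (613/11)·(76/11) - 35·(76/11) - (76/11)² = 95.4711.

95.47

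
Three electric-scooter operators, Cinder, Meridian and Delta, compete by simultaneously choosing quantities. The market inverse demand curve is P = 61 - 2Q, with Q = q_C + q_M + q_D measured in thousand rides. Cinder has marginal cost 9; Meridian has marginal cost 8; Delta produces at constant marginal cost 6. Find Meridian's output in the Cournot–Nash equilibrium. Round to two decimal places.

6.50

Cinder's profit: π_C = (61 - 2Q)q_C - (9q_C). Setting ∂π_C/∂q_C = 0: 52 - 4q_C - 2(q_M + q_D) = 0.
Meridian's first-order condition: 53 - 4q_M - 2(q_C + q_D) = 0.
Delta's profit: π_D = (61 - 2Q)q_D - (6q_D). Setting ∂π_D/∂q_D = 0: 55 - 4q_D - 2(q_C + q_M) = 0.
Adding the 3 conditions: 160 − 4Q − 4Q = 0, i.e. Q = 20.
Back-substituting: q_C = (52 − 40)/2 = 6, q_M = (53 − 40)/2 = 13/2, q_D = (55 − 40)/2 = 15/2.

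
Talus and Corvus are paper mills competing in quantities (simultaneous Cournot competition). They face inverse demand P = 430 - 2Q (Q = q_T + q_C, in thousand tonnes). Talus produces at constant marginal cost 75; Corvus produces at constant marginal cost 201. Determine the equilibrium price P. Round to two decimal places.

Talus's profit: π_T = (430 - 2Q)q_T - (75q_T). Setting ∂π_T/∂q_T = 0: 355 - 4q_T - 2(q_C) = 0.
Corvus's profit: π_C = (430 - 2Q)q_C - (201q_C). Setting ∂π_C/∂q_C = 0: 229 - 4q_C - 2(q_T) = 0.
Best responses: q_T = (355 - 2q_C)/4, q_C = (229 - 2q_T)/4.
Substituting one into the other gives q_T = 481/6 and q_C = 103/6.
Total output Q = 292/3, so price P = 430 - 2·(292/3) = 706/3.

235.33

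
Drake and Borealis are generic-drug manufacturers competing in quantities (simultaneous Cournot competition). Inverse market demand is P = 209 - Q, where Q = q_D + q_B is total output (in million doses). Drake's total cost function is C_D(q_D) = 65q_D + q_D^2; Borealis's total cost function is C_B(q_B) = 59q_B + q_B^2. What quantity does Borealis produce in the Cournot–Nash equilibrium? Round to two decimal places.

Drake's profit: π_D = (209 - Q)q_D - (65q_D + q_D²). Setting ∂π_D/∂q_D = 0: 144 - 4q_D - (q_B) = 0.
Borealis's profit: π_B = (209 - Q)q_B - (59q_B + q_B²). Setting ∂π_B/∂q_B = 0: 150 - 4q_B - (q_D) = 0.
Best responses: q_D = (144 - q_B)/4, q_B = (150 - q_D)/4.
Substituting one into the other gives q_D = 142/5 and q_B = 152/5.

30.40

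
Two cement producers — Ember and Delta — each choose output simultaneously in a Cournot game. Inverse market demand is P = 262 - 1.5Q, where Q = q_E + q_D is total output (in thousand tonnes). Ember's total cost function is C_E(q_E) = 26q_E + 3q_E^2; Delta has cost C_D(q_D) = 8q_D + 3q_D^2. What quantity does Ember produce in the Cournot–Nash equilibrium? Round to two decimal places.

22.13

Ember's profit: π_E = (262 - 1.5Q)q_E - (26q_E + 3q_E²). Setting ∂π_E/∂q_E = 0: 236 - 9q_E - (3/2)(q_D) = 0.
Delta's profit: π_D = (262 - 1.5Q)q_D - (8q_D + 3q_D²). Setting ∂π_D/∂q_D = 0: 254 - 9q_D - (3/2)(q_E) = 0.
Rearranging gives the reaction functions q_E = (236 - (3/2)q_D)/9 and q_D = (254 - (3/2)q_E)/9.
Solving the pair: q_E = 332/15, q_D = 368/15.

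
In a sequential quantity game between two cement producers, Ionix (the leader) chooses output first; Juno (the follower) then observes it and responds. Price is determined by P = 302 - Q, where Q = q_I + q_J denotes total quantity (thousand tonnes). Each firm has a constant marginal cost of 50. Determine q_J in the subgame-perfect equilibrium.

63

The follower Juno best-responds to any q_I: π_J = (302 - Q)q_J - 50q_J.
Setting the follower's marginal profit to zero, 252 - q_I - 2q_J = 0, i.e. q_J = (252 - q_I)/2.
Ionix substitutes q_J(q_I) into its own profit: π_I = q_I(302 - q_I - (252 - q_I)/2) - 50q_I = (176 - (1/2)q_I)q_I - 50q_I.
The leader's first-order condition 126 - q_I = 0 yields q_I = 126.
Then q_J = (252 - 126)/2 = 63.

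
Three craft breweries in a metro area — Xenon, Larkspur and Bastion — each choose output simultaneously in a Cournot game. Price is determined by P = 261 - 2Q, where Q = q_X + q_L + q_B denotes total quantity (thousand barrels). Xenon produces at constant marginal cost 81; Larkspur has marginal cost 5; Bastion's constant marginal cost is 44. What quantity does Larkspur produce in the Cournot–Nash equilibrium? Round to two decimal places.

46.38

Xenon's profit: π_X = (261 - 2Q)q_X - (81q_X). Setting ∂π_X/∂q_X = 0: 180 - 4q_X - 2(q_L + q_B) = 0.
Larkspur's first-order condition: 256 - 4q_L - 2(q_X + q_B) = 0.
Bastion's profit: π_B = (261 - 2Q)q_B - (44q_B). Setting ∂π_B/∂q_B = 0: 217 - 4q_B - 2(q_X + q_L) = 0.
Summing all 3 equations gives 653 − 8Q = 0, hence Q = 653/8.
Back-substituting: q_X = (180 − 653/4)/2 = 67/8, q_L = (256 − 653/4)/2 = 371/8, q_B = (217 − 653/4)/2 = 215/8.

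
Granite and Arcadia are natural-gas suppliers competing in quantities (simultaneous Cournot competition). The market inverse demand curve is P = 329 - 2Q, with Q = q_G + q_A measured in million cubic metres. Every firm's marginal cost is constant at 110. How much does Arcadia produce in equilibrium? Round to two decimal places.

36.50

A representative firm's profit is π_i = q_i(329 - 2Q) - 110q_i.
First-order condition (treating rivals' output as given): 219 - 4q_i - 2q_j = 0.
With identical firms every q_j equals q_i, so q_j = q_i and 219 = 6q_i, giving q_i = 73/2.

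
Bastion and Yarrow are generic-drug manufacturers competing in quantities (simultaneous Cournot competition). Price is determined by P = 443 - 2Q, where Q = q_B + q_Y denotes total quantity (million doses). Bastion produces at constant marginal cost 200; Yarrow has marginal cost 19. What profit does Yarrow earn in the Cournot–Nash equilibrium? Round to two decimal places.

Bastion's profit: π_B = (443 - 2Q)q_B - (200q_B). Setting ∂π_B/∂q_B = 0: 243 - 4q_B - 2(q_Y) = 0.
Yarrow's profit: π_Y = (443 - 2Q)q_Y - (19q_Y). Setting ∂π_Y/∂q_Y = 0: 424 - 4q_Y - 2(q_B) = 0.
Best responses: q_B = (243 - 2q_Y)/4, q_Y = (424 - 2q_B)/4.
Substituting one into the other gives q_B = 31/3 and q_Y = 605/6.
Price P = 443 - 2·(667/6) = 662/3.
Yarrow's profit: (662/3 - 19)·(605/6) = 20334.7222.

20334.72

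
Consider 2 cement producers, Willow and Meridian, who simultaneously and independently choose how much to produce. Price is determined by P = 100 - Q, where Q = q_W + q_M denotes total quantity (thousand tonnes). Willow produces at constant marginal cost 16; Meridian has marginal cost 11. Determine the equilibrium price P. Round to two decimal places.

Willow's profit: π_W = (100 - Q)q_W - (16q_W). Setting ∂π_W/∂q_W = 0: 84 - 2q_W - (q_M) = 0.
Meridian's profit: π_M = (100 - Q)q_M - (11q_M). Setting ∂π_M/∂q_M = 0: 89 - 2q_M - (q_W) = 0.
Best responses: q_W = (84 - q_M)/2, q_M = (89 - q_W)/2.
Solving the pair: q_W = 79/3, q_M = 94/3.
Total output Q = 173/3, so price P = 100 - 173/3 = 127/3.

42.33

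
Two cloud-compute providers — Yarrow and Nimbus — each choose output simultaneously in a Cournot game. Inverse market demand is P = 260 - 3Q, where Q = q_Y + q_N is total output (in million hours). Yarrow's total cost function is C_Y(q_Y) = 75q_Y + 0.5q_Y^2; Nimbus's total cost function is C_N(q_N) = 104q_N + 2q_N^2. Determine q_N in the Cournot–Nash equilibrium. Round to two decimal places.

8.80

Yarrow's profit: π_Y = (260 - 3Q)q_Y - (75q_Y + (1/2)q_Y²). Setting ∂π_Y/∂q_Y = 0: 185 - 7q_Y - 3(q_N) = 0.
Nimbus's profit: π_N = (260 - 3Q)q_N - (104q_N + 2q_N²). Setting ∂π_N/∂q_N = 0: 156 - 10q_N - 3(q_Y) = 0.
So q_Y = (185 - 3q_N)/7 and q_N = (156 - 3q_Y)/10.
Substituting one into the other gives q_Y = 1382/61 and q_N = 537/61.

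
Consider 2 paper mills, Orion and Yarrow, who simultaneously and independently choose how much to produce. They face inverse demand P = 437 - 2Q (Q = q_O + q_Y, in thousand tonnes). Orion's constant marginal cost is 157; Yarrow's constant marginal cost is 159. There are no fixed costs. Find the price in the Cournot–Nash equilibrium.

Orion's profit: π_O = (437 - 2Q)q_O - (157q_O). Setting ∂π_O/∂q_O = 0: 280 - 4q_O - 2(q_Y) = 0.
Yarrow's profit: π_Y = (437 - 2Q)q_Y - (159q_Y). Setting ∂π_Y/∂q_Y = 0: 278 - 4q_Y - 2(q_O) = 0.
Rearranging gives the reaction functions q_O = (280 - 2q_Y)/4 and q_Y = (278 - 2q_O)/4.
Solving the pair: q_O = 47, q_Y = 46.
Total output Q = 93, so price P = 437 - 2·93 = 251.

251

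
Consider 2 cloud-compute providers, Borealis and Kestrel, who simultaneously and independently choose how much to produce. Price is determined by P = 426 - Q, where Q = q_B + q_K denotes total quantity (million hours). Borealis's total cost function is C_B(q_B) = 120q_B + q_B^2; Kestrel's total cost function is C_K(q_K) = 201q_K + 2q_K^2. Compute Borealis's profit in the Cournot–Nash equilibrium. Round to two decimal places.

Borealis's profit: π_B = (426 - Q)q_B - (120q_B + q_B²). Setting ∂π_B/∂q_B = 0: 306 - 4q_B - (q_K) = 0.
Kestrel's first-order condition: 225 - 6q_K - (q_B) = 0.
Rearranging gives the reaction functions q_B = (306 - q_K)/4 and q_K = (225 - q_B)/6.
Solving the pair: q_B = 1611/23, q_K = 594/23.
Price P = 426 - 95.8696 = 330.1304.
Borealis's profit: 330.1304·(1611/23) - 120·(1611/23) - (1611/23)² = 9812.1777.

9812.18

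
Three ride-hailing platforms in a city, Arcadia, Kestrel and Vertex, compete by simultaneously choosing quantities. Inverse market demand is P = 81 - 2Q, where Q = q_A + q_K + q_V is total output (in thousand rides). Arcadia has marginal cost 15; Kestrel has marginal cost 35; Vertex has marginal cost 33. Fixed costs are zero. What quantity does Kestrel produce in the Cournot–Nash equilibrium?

3

Arcadia's profit: π_A = (81 - 2Q)q_A - (15q_A). Setting ∂π_A/∂q_A = 0: 66 - 4q_A - 2(q_K + q_V) = 0.
Kestrel's profit: π_K = (81 - 2Q)q_K - (35q_K). Setting ∂π_K/∂q_K = 0: 46 - 4q_K - 2(q_A + q_V) = 0.
Vertex's profit: π_V = (81 - 2Q)q_V - (33q_V). Setting ∂π_V/∂q_V = 0: 48 - 4q_V - 2(q_A + q_K) = 0.
Summing all 3 equations gives 160 − 8Q = 0, hence Q = 20.
Back-substituting: q_A = (66 − 40)/2 = 13, q_K = (46 − 40)/2 = 3, q_V = (48 − 40)/2 = 4.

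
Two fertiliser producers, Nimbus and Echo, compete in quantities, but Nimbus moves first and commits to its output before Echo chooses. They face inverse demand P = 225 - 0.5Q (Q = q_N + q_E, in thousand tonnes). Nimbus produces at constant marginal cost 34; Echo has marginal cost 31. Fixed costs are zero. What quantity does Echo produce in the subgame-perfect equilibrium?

100

Solve by backward induction. Given q_N, the follower Echo maximises π_E = (225 - (1/2)q_N - (1/2)q_E)q_E - 31q_E.
Follower FOC: 194 - (1/2)q_N - q_E = 0, so q_E(q_N) = (194 - (1/2)q_N).
Nimbus substitutes q_E(q_N) into its own profit: π_N = q_N(225 - (1/2)q_N - (194 - (1/2)q_N)/2) - 34q_N = (128 - (1/4)q_N)q_N - 34q_N.
The leader's first-order condition 94 - (1/2)q_N = 0 yields q_N = 188.
Then q_E = (194 - (1/2)·188) = 100.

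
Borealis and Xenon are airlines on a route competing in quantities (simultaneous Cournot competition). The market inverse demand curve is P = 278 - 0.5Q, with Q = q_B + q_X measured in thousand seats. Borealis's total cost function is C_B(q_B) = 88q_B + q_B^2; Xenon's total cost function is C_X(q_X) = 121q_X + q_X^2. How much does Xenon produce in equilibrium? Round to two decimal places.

Borealis's profit: π_B = (278 - 0.5Q)q_B - (88q_B + q_B²). Setting ∂π_B/∂q_B = 0: 190 - 3q_B - (1/2)(q_X) = 0.
Xenon's profit: π_X = (278 - 0.5Q)q_X - (121q_X + q_X²). Setting ∂π_X/∂q_X = 0: 157 - 3q_X - (1/2)(q_B) = 0.
So q_B = (190 - (1/2)q_X)/3 and q_X = (157 - (1/2)q_B)/3.
Solving the pair: q_B = 1966/35, q_X = 1504/35.

42.97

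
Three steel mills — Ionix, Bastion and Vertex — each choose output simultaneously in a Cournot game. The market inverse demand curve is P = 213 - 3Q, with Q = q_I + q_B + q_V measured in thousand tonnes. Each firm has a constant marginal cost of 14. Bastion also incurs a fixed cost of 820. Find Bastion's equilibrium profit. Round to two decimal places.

5.02

Each firm earns π_i = (213 - 3Q)q_i - 14q_i.
First-order condition (treating rivals' output as given): 199 - 6q_i - 3·Σ_{j≠i} q_j = 0.
By symmetry each firm produces the same amount; substituting Σ_{j≠i} q_j = 2q_i yields q_i = 199/12.
Price P = 213 - 3·(199/4) = 255/4.
Bastion's profit: (255/4 - 14)·(199/12) - 820 = 241/48.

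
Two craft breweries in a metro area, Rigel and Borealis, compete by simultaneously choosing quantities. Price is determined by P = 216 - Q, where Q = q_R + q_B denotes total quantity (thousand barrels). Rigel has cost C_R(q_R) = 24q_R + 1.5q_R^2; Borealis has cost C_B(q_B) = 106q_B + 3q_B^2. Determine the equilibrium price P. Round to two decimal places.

170.26

Rigel's profit: π_R = (216 - Q)q_R - (24q_R + (3/2)q_R²). Setting ∂π_R/∂q_R = 0: 192 - 5q_R - (q_B) = 0.
Borealis's profit: π_B = (216 - Q)q_B - (106q_B + 3q_B²). Setting ∂π_B/∂q_B = 0: 110 - 8q_B - (q_R) = 0.
Best responses: q_R = (192 - q_B)/5, q_B = (110 - q_R)/8.
Substituting one into the other gives q_R = 1426/39 and q_B = 358/39.
Total output Q = 1784/39, so price P = 216 - 1784/39 = 170.2564.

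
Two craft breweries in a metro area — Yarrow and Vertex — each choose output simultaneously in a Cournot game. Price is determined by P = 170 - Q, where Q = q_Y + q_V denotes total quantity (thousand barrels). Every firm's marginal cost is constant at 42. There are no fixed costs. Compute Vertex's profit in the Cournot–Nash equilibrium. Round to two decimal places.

1820.44

Each firm earns π_i = (170 - Q)q_i - 42q_i.
First-order condition (treating rivals' output as given): 128 - 2q_i - q_j = 0.
By symmetry each firm produces the same amount; substituting q_j = q_i yields q_i = 128/3.
Price P = 170 - 256/3 = 254/3.
Vertex's profit: (254/3 - 42)·(128/3) = 1820.4444.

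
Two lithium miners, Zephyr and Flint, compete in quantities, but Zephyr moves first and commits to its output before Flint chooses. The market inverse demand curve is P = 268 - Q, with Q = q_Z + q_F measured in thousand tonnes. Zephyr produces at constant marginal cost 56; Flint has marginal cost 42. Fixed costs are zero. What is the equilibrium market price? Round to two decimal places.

The follower Flint best-responds to any q_Z: π_F = (268 - Q)q_F - 42q_F.
∂π_F/∂q_F = 226 - q_Z - 2q_F = 0 gives the reaction function q_F = (226 - q_Z)/2.
The leader anticipates this reaction. Substituting into P = 268 - Q gives P = 155 - (1/2)q_Z, so π_Z = (155 - (1/2)q_Z)q_Z - 56q_Z.
Leader FOC: 99 - q_Z = 0, so q_Z = 99.
Then q_F = (226 - 99)/2 = 127/2.
Total output Q = 325/2, so price P = 268 - 325/2 = 211/2.

105.50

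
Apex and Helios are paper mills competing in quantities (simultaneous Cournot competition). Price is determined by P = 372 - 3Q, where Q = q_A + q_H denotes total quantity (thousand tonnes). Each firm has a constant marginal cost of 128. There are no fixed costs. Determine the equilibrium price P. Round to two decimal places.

209.33

A representative firm's profit is π_i = q_i(372 - 3Q) - 128q_i.
First-order condition (treating rivals' output as given): 244 - 6q_i - 3q_j = 0.
With identical firms every q_j equals q_i, so q_j = q_i and 244 = 9q_i, giving q_i = 244/9.
Total output Q = 488/9, so price P = 372 - 3·(488/9) = 628/3.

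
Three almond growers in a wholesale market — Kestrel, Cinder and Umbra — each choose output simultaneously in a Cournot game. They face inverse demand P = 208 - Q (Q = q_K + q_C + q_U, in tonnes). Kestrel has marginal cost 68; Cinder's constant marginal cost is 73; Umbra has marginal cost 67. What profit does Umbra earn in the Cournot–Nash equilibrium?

1369

Kestrel's profit: π_K = (208 - Q)q_K - (68q_K). Setting ∂π_K/∂q_K = 0: 140 - 2q_K - (q_C + q_U) = 0.
Cinder's first-order condition: 135 - 2q_C - (q_K + q_U) = 0.
Umbra's first-order condition: 141 - 2q_U - (q_K + q_C) = 0.
Summing all 3 equations gives 416 − 4Q = 0, hence Q = 104.
Back-substituting: q_K = (140 − 104) = 36, q_C = (135 − 104) = 31, q_U = (141 − 104) = 37.
Price P = 208 - 104 = 104.
Umbra's profit: (104 - 67)·37 = 1369.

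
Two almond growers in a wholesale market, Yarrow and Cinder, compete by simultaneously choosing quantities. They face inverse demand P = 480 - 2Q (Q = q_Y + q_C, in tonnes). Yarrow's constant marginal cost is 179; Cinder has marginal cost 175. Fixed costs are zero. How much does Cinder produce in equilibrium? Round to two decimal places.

51.50

Yarrow's profit: π_Y = (480 - 2Q)q_Y - (179q_Y). Setting ∂π_Y/∂q_Y = 0: 301 - 4q_Y - 2(q_C) = 0.
Cinder's first-order condition: 305 - 4q_C - 2(q_Y) = 0.
So q_Y = (301 - 2q_C)/4 and q_C = (305 - 2q_Y)/4.
Solving the pair: q_Y = 99/2, q_C = 103/2.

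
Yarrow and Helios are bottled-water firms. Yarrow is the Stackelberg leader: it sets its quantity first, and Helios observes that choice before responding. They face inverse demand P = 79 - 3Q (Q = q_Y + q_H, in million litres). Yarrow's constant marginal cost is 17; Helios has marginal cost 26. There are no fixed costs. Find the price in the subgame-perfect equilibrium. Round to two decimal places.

34.75

Solve by backward induction. Given q_Y, the follower Helios maximises π_H = (79 - 3q_Y - 3q_H)q_H - 26q_H.
∂π_H/∂q_H = 53 - 3q_Y - 6q_H = 0 gives the reaction function q_H = (53 - 3q_Y)/6.
The leader anticipates this reaction. Substituting into P = 79 - 3Q gives P = 105/2 - (3/2)q_Y, so π_Y = (105/2 - (3/2)q_Y)q_Y - 17q_Y.
The leader's first-order condition 71/2 - 3q_Y = 0 yields q_Y = 71/6.
Then q_H = (53 - 3·(71/6))/6 = 35/12.
Total output Q = 59/4, so price P = 79 - 3·(59/4) = 139/4.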